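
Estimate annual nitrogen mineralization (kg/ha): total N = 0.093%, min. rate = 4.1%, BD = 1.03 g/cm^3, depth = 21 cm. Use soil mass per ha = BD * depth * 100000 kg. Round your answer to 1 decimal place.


Step 1: Soil mass per ha = BD * depth * 100000 = 1.03 * 21 * 100000 = 2163000 kg
Step 2: Total N pool = soil mass * N%/100 = 2163000 * 0.093/100 = 2011.59 kg/ha
Step 3: N mineralized = N pool * rate%/100 = 2011.59 * 4.1/100 = 82.5 kg/ha/yr

82.5


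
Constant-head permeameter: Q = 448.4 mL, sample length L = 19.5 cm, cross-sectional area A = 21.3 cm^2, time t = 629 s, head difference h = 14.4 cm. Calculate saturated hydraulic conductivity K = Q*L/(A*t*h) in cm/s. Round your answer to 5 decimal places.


Step 1: K = Q * L / (A * t * h)
Step 2: Numerator = 448.4 * 19.5 = 8743.8
Step 3: Denominator = 21.3 * 629 * 14.4 = 192926.88
Step 4: K = 8743.8 / 192926.88 = 0.04532 cm/s

0.04532


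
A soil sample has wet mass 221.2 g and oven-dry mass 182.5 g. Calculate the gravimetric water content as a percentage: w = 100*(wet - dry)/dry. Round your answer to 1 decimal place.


Step 1: Water mass = wet - dry = 221.2 - 182.5 = 38.7 g
Step 2: w = 100 * water mass / dry mass
Step 3: w = 100 * 38.7 / 182.5 = 21.2%

21.2


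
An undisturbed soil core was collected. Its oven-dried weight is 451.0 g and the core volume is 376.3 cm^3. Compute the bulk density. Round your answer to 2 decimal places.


Step 1: Identify the formula: BD = dry mass / volume
Step 2: Substitute values: BD = 451.0 / 376.3
Step 3: BD = 1.2 g/cm^3

1.2


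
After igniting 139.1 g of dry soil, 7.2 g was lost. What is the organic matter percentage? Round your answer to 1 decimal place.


Step 1: OM% = 100 * LOI / sample mass
Step 2: OM = 100 * 7.2 / 139.1
Step 3: OM = 5.2%

5.2


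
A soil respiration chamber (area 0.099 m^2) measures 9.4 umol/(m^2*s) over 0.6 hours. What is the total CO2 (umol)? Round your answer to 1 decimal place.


Step 1: Convert time to seconds: 0.6 hr * 3600 = 2160.0 s
Step 2: Total = flux * area * time_s
Step 3: Total = 9.4 * 0.099 * 2160.0
Step 4: Total = 2010.1 umol

2010.1


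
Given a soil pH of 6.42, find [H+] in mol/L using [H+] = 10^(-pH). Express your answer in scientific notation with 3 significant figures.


Step 1: [H+] = 10^(-pH)
Step 2: [H+] = 10^(-6.42)
Step 3: [H+] = 3.80e-07 mol/L

3.80e-07


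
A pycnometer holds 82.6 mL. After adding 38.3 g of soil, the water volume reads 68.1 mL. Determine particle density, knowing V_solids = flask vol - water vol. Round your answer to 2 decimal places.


Step 1: Volume of solids = flask volume - water volume with soil
Step 2: V_solids = 82.6 - 68.1 = 14.5 mL
Step 3: Particle density = mass / V_solids = 38.3 / 14.5 = 2.64 g/cm^3

2.64


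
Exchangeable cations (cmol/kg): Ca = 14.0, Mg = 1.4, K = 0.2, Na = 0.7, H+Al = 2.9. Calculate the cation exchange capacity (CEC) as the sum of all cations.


Step 1: CEC = Ca + Mg + K + Na + (H+Al)
Step 2: CEC = 14.0 + 1.4 + 0.2 + 0.7 + 2.9
Step 3: CEC = 19.2 cmol/kg

19.2


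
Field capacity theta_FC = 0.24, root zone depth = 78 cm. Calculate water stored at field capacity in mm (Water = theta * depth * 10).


Step 1: Water (mm) = theta_FC * depth (cm) * 10
Step 2: Water = 0.24 * 78 * 10
Step 3: Water = 187.2 mm

187.2


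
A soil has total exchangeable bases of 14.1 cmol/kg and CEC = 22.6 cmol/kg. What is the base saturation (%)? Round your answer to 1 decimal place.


Step 1: BS = 100 * (sum of bases) / CEC
Step 2: BS = 100 * 14.1 / 22.6
Step 3: BS = 62.4%

62.4


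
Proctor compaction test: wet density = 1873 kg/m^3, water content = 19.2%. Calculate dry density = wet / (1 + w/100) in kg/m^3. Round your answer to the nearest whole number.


Step 1: Dry density = wet density / (1 + w/100)
Step 2: Dry density = 1873 / (1 + 19.2/100)
Step 3: Dry density = 1873 / 1.192
Step 4: Dry density = 1571 kg/m^3

1571


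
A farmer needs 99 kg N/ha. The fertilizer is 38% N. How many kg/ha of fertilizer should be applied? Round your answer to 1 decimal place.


Step 1: Fertilizer rate = target N / (N content / 100)
Step 2: Rate = 99 / (38 / 100)
Step 3: Rate = 99 / 0.38
Step 4: Rate = 260.5 kg/ha

260.5


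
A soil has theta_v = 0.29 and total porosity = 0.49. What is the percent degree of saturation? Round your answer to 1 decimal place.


Step 1: S = 100 * theta_v / n
Step 2: S = 100 * 0.29 / 0.49
Step 3: S = 59.2%

59.2


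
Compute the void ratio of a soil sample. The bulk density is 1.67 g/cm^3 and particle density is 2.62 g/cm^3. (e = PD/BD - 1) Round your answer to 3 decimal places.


Step 1: e = PD / BD - 1
Step 2: e = 2.62 / 1.67 - 1
Step 3: e = 1.56886 - 1
Step 4: e = 0.569

0.569


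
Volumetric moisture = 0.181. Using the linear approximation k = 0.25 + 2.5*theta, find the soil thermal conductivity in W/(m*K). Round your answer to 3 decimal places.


Step 1: k = 0.25 + 2.5 * theta
Step 2: k = 0.25 + 2.5 * 0.181
Step 3: k = 0.25 + 0.453
Step 4: k = 0.703 W/(m*K)

0.703


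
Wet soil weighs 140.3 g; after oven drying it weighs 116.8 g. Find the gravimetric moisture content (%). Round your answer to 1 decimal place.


Step 1: Water mass = wet - dry = 140.3 - 116.8 = 23.5 g
Step 2: w = 100 * water mass / dry mass
Step 3: w = 100 * 23.5 / 116.8 = 20.1%

20.1


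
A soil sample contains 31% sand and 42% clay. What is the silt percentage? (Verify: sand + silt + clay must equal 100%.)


Step 1: sand + silt + clay = 100%
Step 2: silt = 100 - sand - clay
Step 3: silt = 100 - 31 - 42
Step 4: silt = 27%

27


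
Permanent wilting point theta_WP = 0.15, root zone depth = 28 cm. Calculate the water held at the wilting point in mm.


Step 1: Water (mm) = theta_WP * depth * 10
Step 2: Water = 0.15 * 28 * 10
Step 3: Water = 42.0 mm

42.0


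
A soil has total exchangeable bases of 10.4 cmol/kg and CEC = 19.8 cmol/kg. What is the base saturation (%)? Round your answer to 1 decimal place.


Step 1: BS = 100 * (sum of bases) / CEC
Step 2: BS = 100 * 10.4 / 19.8
Step 3: BS = 52.5%

52.5


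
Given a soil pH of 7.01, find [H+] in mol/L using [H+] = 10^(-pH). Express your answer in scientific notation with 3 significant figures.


Step 1: [H+] = 10^(-pH)
Step 2: [H+] = 10^(-7.01)
Step 3: [H+] = 9.77e-08 mol/L

9.77e-08


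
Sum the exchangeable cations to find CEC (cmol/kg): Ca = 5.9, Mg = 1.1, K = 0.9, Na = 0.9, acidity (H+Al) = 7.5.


Step 1: CEC = Ca + Mg + K + Na + (H+Al)
Step 2: CEC = 5.9 + 1.1 + 0.9 + 0.9 + 7.5
Step 3: CEC = 16.3 cmol/kg

16.3


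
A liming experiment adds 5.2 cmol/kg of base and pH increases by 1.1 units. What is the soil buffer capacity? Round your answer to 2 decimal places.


Step 1: BC = change in base / change in pH
Step 2: BC = 5.2 / 1.1
Step 3: BC = 4.73 cmol/(kg*pH unit)

4.73


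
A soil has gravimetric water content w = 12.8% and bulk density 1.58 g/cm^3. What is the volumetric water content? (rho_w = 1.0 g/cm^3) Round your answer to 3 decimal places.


Step 1: theta = (w / 100) * BD / rho_w
Step 2: theta = (12.8 / 100) * 1.58 / 1.0
Step 3: theta = 0.128 * 1.58
Step 4: theta = 0.202

0.202


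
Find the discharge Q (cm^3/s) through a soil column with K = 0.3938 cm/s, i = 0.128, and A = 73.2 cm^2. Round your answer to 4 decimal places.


Step 1: Apply Darcy's law: Q = K * i * A
Step 2: Q = 0.3938 * 0.128 * 73.2
Step 3: Q = 3.6897 cm^3/s

3.6897


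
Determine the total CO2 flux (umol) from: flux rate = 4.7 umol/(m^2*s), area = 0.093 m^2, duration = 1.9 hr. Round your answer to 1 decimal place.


Step 1: Convert time to seconds: 1.9 hr * 3600 = 6840.0 s
Step 2: Total = flux * area * time_s
Step 3: Total = 4.7 * 0.093 * 6840.0
Step 4: Total = 2989.8 umol

2989.8


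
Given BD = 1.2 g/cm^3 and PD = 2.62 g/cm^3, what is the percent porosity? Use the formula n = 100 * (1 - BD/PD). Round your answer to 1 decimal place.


Step 1: Formula: n = 100 * (1 - BD / PD)
Step 2: n = 100 * (1 - 1.2 / 2.62)
Step 3: n = 100 * (1 - 0.45802)
Step 4: n = 54.2%

54.2


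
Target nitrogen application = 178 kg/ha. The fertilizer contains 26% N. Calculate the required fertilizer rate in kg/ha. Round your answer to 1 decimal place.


Step 1: Fertilizer rate = target N / (N content / 100)
Step 2: Rate = 178 / (26 / 100)
Step 3: Rate = 178 / 0.26
Step 4: Rate = 684.6 kg/ha

684.6


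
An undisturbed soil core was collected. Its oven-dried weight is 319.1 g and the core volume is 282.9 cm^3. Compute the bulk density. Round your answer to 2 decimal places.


Step 1: Identify the formula: BD = dry mass / volume
Step 2: Substitute values: BD = 319.1 / 282.9
Step 3: BD = 1.13 g/cm^3

1.13


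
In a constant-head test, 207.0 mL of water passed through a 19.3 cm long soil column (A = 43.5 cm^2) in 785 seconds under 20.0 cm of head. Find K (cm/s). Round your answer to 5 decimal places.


Step 1: K = Q * L / (A * t * h)
Step 2: Numerator = 207.0 * 19.3 = 3995.1
Step 3: Denominator = 43.5 * 785 * 20.0 = 682950.0
Step 4: K = 3995.1 / 682950.0 = 0.00585 cm/s

0.00585


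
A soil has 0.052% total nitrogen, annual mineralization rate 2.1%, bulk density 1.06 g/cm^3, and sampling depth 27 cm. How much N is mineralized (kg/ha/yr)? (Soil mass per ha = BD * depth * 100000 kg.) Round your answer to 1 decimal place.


Step 1: Soil mass per ha = BD * depth * 100000 = 1.06 * 27 * 100000 = 2862000 kg
Step 2: Total N pool = soil mass * N%/100 = 2862000 * 0.052/100 = 1488.24 kg/ha
Step 3: N mineralized = N pool * rate%/100 = 1488.24 * 2.1/100 = 31.3 kg/ha/yr

31.3


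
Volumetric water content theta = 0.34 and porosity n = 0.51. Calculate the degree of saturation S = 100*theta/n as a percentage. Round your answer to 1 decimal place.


Step 1: S = 100 * theta_v / n
Step 2: S = 100 * 0.34 / 0.51
Step 3: S = 66.7%

66.7


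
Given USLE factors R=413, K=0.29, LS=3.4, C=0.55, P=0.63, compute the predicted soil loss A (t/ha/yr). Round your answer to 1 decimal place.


Step 1: A = R * K * LS * C * P
Step 2: R * K = 413 * 0.29 = 119.77
Step 3: (R*K) * LS = 119.77 * 3.4 = 407.218
Step 4: * C * P = 407.218 * 0.55 * 0.63 = 141.1
Step 5: A = 141.1 t/(ha*yr)

141.1


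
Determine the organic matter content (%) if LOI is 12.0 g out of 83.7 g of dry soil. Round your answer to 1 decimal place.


Step 1: OM% = 100 * LOI / sample mass
Step 2: OM = 100 * 12.0 / 83.7
Step 3: OM = 14.3%

14.3


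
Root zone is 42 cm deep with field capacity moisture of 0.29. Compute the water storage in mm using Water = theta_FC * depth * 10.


Step 1: Water (mm) = theta_FC * depth (cm) * 10
Step 2: Water = 0.29 * 42 * 10
Step 3: Water = 121.8 mm

121.8


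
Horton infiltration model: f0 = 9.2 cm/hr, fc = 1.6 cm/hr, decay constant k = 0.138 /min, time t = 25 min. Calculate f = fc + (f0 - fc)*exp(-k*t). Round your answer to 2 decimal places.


Step 1: f = fc + (f0 - fc) * exp(-k * t)
Step 2: exp(-0.138 * 25) = 0.031746
Step 3: f = 1.6 + (9.2 - 1.6) * 0.031746
Step 4: f = 1.6 + 7.6 * 0.031746
Step 5: f = 1.84 cm/hr

1.84


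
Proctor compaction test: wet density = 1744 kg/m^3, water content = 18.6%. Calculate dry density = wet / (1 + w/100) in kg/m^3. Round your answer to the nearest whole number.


Step 1: Dry density = wet density / (1 + w/100)
Step 2: Dry density = 1744 / (1 + 18.6/100)
Step 3: Dry density = 1744 / 1.186
Step 4: Dry density = 1470 kg/m^3

1470


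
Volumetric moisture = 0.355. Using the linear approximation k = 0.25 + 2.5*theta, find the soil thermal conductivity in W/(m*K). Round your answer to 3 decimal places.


Step 1: k = 0.25 + 2.5 * theta
Step 2: k = 0.25 + 2.5 * 0.355
Step 3: k = 0.25 + 0.888
Step 4: k = 1.138 W/(m*K)

1.138


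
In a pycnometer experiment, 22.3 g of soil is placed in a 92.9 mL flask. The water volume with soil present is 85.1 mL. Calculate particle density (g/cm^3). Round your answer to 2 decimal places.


Step 1: Volume of solids = flask volume - water volume with soil
Step 2: V_solids = 92.9 - 85.1 = 7.8 mL
Step 3: Particle density = mass / V_solids = 22.3 / 7.8 = 2.86 g/cm^3

2.86


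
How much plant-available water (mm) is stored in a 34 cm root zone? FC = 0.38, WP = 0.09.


Step 1: Available water = (FC - WP) * depth * 10
Step 2: AW = (0.38 - 0.09) * 34 * 10
Step 3: AW = 0.29 * 34 * 10
Step 4: AW = 98.6 mm

98.6


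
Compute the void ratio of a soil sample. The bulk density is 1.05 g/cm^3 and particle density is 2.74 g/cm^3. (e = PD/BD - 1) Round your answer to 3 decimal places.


Step 1: e = PD / BD - 1
Step 2: e = 2.74 / 1.05 - 1
Step 3: e = 2.60952 - 1
Step 4: e = 1.61

1.61


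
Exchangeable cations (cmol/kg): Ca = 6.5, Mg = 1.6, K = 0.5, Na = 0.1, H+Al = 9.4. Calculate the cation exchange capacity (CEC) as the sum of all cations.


Step 1: CEC = Ca + Mg + K + Na + (H+Al)
Step 2: CEC = 6.5 + 1.6 + 0.5 + 0.1 + 9.4
Step 3: CEC = 18.1 cmol/kg

18.1


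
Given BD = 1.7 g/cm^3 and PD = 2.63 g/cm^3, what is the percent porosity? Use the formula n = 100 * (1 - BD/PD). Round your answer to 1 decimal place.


Step 1: Formula: n = 100 * (1 - BD / PD)
Step 2: n = 100 * (1 - 1.7 / 2.63)
Step 3: n = 100 * (1 - 0.64639)
Step 4: n = 35.4%

35.4


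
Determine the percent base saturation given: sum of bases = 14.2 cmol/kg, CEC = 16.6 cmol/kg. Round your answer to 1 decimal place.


Step 1: BS = 100 * (sum of bases) / CEC
Step 2: BS = 100 * 14.2 / 16.6
Step 3: BS = 85.5%

85.5


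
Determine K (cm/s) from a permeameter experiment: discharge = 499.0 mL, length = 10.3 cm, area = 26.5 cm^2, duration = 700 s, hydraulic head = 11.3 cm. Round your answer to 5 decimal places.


Step 1: K = Q * L / (A * t * h)
Step 2: Numerator = 499.0 * 10.3 = 5139.7
Step 3: Denominator = 26.5 * 700 * 11.3 = 209615.0
Step 4: K = 5139.7 / 209615.0 = 0.02452 cm/s

0.02452


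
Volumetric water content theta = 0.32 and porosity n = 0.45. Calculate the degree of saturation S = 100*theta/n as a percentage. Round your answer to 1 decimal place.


Step 1: S = 100 * theta_v / n
Step 2: S = 100 * 0.32 / 0.45
Step 3: S = 71.1%

71.1


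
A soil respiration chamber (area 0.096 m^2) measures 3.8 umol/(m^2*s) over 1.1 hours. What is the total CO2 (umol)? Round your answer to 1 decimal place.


Step 1: Convert time to seconds: 1.1 hr * 3600 = 3960.0 s
Step 2: Total = flux * area * time_s
Step 3: Total = 3.8 * 0.096 * 3960.0
Step 4: Total = 1444.6 umol

1444.6


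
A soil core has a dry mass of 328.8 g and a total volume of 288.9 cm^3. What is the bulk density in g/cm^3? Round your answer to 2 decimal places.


Step 1: Identify the formula: BD = dry mass / volume
Step 2: Substitute values: BD = 328.8 / 288.9
Step 3: BD = 1.14 g/cm^3

1.14


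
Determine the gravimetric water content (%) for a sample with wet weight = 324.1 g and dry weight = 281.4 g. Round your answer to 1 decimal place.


Step 1: Water mass = wet - dry = 324.1 - 281.4 = 42.7 g
Step 2: w = 100 * water mass / dry mass
Step 3: w = 100 * 42.7 / 281.4 = 15.2%

15.2


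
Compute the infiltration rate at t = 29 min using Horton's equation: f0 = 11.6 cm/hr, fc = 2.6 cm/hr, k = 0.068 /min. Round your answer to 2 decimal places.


Step 1: f = fc + (f0 - fc) * exp(-k * t)
Step 2: exp(-0.068 * 29) = 0.139178
Step 3: f = 2.6 + (11.6 - 2.6) * 0.139178
Step 4: f = 2.6 + 9.0 * 0.139178
Step 5: f = 3.85 cm/hr

3.85


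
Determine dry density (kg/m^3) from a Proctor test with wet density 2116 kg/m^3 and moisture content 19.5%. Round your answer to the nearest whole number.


Step 1: Dry density = wet density / (1 + w/100)
Step 2: Dry density = 2116 / (1 + 19.5/100)
Step 3: Dry density = 2116 / 1.195
Step 4: Dry density = 1771 kg/m^3

1771


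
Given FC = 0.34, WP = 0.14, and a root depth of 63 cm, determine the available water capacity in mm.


Step 1: Available water = (FC - WP) * depth * 10
Step 2: AW = (0.34 - 0.14) * 63 * 10
Step 3: AW = 0.2 * 63 * 10
Step 4: AW = 126.0 mm

126.0


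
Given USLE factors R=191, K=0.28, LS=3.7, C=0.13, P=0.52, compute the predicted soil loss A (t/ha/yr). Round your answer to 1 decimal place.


Step 1: A = R * K * LS * C * P
Step 2: R * K = 191 * 0.28 = 53.48
Step 3: (R*K) * LS = 53.48 * 3.7 = 197.876
Step 4: * C * P = 197.876 * 0.13 * 0.52 = 13.4
Step 5: A = 13.4 t/(ha*yr)

13.4


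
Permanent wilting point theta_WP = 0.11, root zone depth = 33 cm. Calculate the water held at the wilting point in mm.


Step 1: Water (mm) = theta_WP * depth * 10
Step 2: Water = 0.11 * 33 * 10
Step 3: Water = 36.3 mm

36.3


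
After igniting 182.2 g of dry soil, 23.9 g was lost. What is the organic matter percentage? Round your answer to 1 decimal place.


Step 1: OM% = 100 * LOI / sample mass
Step 2: OM = 100 * 23.9 / 182.2
Step 3: OM = 13.1%

13.1


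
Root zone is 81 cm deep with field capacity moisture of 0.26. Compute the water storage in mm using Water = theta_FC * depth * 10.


Step 1: Water (mm) = theta_FC * depth (cm) * 10
Step 2: Water = 0.26 * 81 * 10
Step 3: Water = 210.6 mm

210.6


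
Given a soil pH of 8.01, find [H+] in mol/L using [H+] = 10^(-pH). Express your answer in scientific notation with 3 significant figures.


Step 1: [H+] = 10^(-pH)
Step 2: [H+] = 10^(-8.01)
Step 3: [H+] = 9.77e-09 mol/L

9.77e-09


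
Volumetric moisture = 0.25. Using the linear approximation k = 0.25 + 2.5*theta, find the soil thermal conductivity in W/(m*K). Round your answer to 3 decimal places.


Step 1: k = 0.25 + 2.5 * theta
Step 2: k = 0.25 + 2.5 * 0.25
Step 3: k = 0.25 + 0.625
Step 4: k = 0.875 W/(m*K)

0.875


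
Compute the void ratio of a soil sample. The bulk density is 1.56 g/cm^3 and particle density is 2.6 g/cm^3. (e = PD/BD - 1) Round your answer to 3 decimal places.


Step 1: e = PD / BD - 1
Step 2: e = 2.6 / 1.56 - 1
Step 3: e = 1.66667 - 1
Step 4: e = 0.667

0.667


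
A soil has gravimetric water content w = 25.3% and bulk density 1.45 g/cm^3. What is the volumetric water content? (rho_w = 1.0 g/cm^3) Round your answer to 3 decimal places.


Step 1: theta = (w / 100) * BD / rho_w
Step 2: theta = (25.3 / 100) * 1.45 / 1.0
Step 3: theta = 0.253 * 1.45
Step 4: theta = 0.367

0.367


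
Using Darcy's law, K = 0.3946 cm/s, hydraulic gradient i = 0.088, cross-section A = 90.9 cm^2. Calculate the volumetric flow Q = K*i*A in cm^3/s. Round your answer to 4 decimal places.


Step 1: Apply Darcy's law: Q = K * i * A
Step 2: Q = 0.3946 * 0.088 * 90.9
Step 3: Q = 3.1565 cm^3/s

3.1565


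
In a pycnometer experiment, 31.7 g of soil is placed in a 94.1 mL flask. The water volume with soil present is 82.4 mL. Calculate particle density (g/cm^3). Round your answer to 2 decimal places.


Step 1: Volume of solids = flask volume - water volume with soil
Step 2: V_solids = 94.1 - 82.4 = 11.7 mL
Step 3: Particle density = mass / V_solids = 31.7 / 11.7 = 2.71 g/cm^3

2.71


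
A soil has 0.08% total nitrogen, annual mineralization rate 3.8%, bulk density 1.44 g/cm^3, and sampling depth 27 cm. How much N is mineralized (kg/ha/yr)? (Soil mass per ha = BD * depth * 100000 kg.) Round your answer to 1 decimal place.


Step 1: Soil mass per ha = BD * depth * 100000 = 1.44 * 27 * 100000 = 3888000 kg
Step 2: Total N pool = soil mass * N%/100 = 3888000 * 0.08/100 = 3110.4 kg/ha
Step 3: N mineralized = N pool * rate%/100 = 3110.4 * 3.8/100 = 118.2 kg/ha/yr

118.2


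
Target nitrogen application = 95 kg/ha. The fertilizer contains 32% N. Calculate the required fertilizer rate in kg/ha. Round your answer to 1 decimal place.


Step 1: Fertilizer rate = target N / (N content / 100)
Step 2: Rate = 95 / (32 / 100)
Step 3: Rate = 95 / 0.32
Step 4: Rate = 296.9 kg/ha

296.9


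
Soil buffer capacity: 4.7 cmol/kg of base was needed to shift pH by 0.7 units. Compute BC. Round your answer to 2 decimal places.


Step 1: BC = change in base / change in pH
Step 2: BC = 4.7 / 0.7
Step 3: BC = 6.71 cmol/(kg*pH unit)

6.71


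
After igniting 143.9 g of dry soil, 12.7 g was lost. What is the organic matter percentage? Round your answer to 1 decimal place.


Step 1: OM% = 100 * LOI / sample mass
Step 2: OM = 100 * 12.7 / 143.9
Step 3: OM = 8.8%

8.8


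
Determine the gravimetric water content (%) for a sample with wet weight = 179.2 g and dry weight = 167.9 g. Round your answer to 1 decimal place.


Step 1: Water mass = wet - dry = 179.2 - 167.9 = 11.3 g
Step 2: w = 100 * water mass / dry mass
Step 3: w = 100 * 11.3 / 167.9 = 6.7%

6.7


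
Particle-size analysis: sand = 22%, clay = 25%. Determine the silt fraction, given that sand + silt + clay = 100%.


Step 1: sand + silt + clay = 100%
Step 2: silt = 100 - sand - clay
Step 3: silt = 100 - 22 - 25
Step 4: silt = 53%

53


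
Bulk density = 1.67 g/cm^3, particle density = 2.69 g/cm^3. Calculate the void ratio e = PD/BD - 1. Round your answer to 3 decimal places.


Step 1: e = PD / BD - 1
Step 2: e = 2.69 / 1.67 - 1
Step 3: e = 1.61078 - 1
Step 4: e = 0.611

0.611


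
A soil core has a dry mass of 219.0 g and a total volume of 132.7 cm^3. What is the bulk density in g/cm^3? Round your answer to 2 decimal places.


Step 1: Identify the formula: BD = dry mass / volume
Step 2: Substitute values: BD = 219.0 / 132.7
Step 3: BD = 1.65 g/cm^3

1.65


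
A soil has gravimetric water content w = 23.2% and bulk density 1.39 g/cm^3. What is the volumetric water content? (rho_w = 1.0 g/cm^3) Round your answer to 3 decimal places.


Step 1: theta = (w / 100) * BD / rho_w
Step 2: theta = (23.2 / 100) * 1.39 / 1.0
Step 3: theta = 0.232 * 1.39
Step 4: theta = 0.322

0.322


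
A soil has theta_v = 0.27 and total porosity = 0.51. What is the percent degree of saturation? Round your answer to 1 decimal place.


Step 1: S = 100 * theta_v / n
Step 2: S = 100 * 0.27 / 0.51
Step 3: S = 52.9%

52.9


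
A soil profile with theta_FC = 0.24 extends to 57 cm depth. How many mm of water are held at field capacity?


Step 1: Water (mm) = theta_FC * depth (cm) * 10
Step 2: Water = 0.24 * 57 * 10
Step 3: Water = 136.8 mm

136.8


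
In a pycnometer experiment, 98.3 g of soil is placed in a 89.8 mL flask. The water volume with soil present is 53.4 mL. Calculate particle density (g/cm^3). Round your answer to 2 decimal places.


Step 1: Volume of solids = flask volume - water volume with soil
Step 2: V_solids = 89.8 - 53.4 = 36.4 mL
Step 3: Particle density = mass / V_solids = 98.3 / 36.4 = 2.7 g/cm^3

2.7


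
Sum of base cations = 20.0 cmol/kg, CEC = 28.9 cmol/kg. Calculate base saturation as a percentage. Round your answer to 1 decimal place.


Step 1: BS = 100 * (sum of bases) / CEC
Step 2: BS = 100 * 20.0 / 28.9
Step 3: BS = 69.2%

69.2


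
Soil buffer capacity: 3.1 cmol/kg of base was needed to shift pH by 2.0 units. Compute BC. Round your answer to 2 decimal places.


Step 1: BC = change in base / change in pH
Step 2: BC = 3.1 / 2.0
Step 3: BC = 1.55 cmol/(kg*pH unit)

1.55


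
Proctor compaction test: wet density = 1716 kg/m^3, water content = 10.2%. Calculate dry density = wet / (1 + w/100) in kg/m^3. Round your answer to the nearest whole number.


Step 1: Dry density = wet density / (1 + w/100)
Step 2: Dry density = 1716 / (1 + 10.2/100)
Step 3: Dry density = 1716 / 1.102
Step 4: Dry density = 1557 kg/m^3

1557


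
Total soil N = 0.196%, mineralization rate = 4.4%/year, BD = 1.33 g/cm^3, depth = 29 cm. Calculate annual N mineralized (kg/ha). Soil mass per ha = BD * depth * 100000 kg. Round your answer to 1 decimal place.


Step 1: Soil mass per ha = BD * depth * 100000 = 1.33 * 29 * 100000 = 3857000 kg
Step 2: Total N pool = soil mass * N%/100 = 3857000 * 0.196/100 = 7559.72 kg/ha
Step 3: N mineralized = N pool * rate%/100 = 7559.72 * 4.4/100 = 332.6 kg/ha/yr

332.6


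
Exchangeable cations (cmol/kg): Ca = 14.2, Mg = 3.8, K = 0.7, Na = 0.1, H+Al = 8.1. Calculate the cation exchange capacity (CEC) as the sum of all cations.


Step 1: CEC = Ca + Mg + K + Na + (H+Al)
Step 2: CEC = 14.2 + 3.8 + 0.7 + 0.1 + 8.1
Step 3: CEC = 26.9 cmol/kg

26.9


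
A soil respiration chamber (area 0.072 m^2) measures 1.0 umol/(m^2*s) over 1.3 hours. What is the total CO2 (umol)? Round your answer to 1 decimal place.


Step 1: Convert time to seconds: 1.3 hr * 3600 = 4680.0 s
Step 2: Total = flux * area * time_s
Step 3: Total = 1.0 * 0.072 * 4680.0
Step 4: Total = 337.0 umol

337.0


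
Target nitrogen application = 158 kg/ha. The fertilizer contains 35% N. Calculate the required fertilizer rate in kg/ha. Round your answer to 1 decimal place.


Step 1: Fertilizer rate = target N / (N content / 100)
Step 2: Rate = 158 / (35 / 100)
Step 3: Rate = 158 / 0.35
Step 4: Rate = 451.4 kg/ha

451.4


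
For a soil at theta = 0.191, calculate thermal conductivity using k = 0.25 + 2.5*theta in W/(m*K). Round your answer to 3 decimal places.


Step 1: k = 0.25 + 2.5 * theta
Step 2: k = 0.25 + 2.5 * 0.191
Step 3: k = 0.25 + 0.478
Step 4: k = 0.728 W/(m*K)

0.728


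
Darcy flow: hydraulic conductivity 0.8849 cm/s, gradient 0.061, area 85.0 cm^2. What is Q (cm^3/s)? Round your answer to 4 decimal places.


Step 1: Apply Darcy's law: Q = K * i * A
Step 2: Q = 0.8849 * 0.061 * 85.0
Step 3: Q = 4.5882 cm^3/s

4.5882


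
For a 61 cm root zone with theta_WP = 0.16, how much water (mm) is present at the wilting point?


Step 1: Water (mm) = theta_WP * depth * 10
Step 2: Water = 0.16 * 61 * 10
Step 3: Water = 97.6 mm

97.6


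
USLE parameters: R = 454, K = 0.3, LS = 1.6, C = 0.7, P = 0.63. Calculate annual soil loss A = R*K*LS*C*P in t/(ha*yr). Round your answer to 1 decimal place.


Step 1: A = R * K * LS * C * P
Step 2: R * K = 454 * 0.3 = 136.2
Step 3: (R*K) * LS = 136.2 * 1.6 = 217.92
Step 4: * C * P = 217.92 * 0.7 * 0.63 = 96.1
Step 5: A = 96.1 t/(ha*yr)

96.1


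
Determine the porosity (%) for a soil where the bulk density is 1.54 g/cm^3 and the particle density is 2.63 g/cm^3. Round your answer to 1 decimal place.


Step 1: Formula: n = 100 * (1 - BD / PD)
Step 2: n = 100 * (1 - 1.54 / 2.63)
Step 3: n = 100 * (1 - 0.58555)
Step 4: n = 41.4%

41.4


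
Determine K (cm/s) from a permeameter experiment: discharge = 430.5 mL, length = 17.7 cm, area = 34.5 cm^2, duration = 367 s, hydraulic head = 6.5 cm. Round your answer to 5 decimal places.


Step 1: K = Q * L / (A * t * h)
Step 2: Numerator = 430.5 * 17.7 = 7619.85
Step 3: Denominator = 34.5 * 367 * 6.5 = 82299.75
Step 4: K = 7619.85 / 82299.75 = 0.09259 cm/s

0.09259


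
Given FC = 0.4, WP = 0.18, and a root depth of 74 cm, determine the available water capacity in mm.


Step 1: Available water = (FC - WP) * depth * 10
Step 2: AW = (0.4 - 0.18) * 74 * 10
Step 3: AW = 0.22 * 74 * 10
Step 4: AW = 162.8 mm

162.8


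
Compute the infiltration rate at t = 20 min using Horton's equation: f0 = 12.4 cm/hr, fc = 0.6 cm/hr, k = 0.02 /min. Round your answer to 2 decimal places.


Step 1: f = fc + (f0 - fc) * exp(-k * t)
Step 2: exp(-0.02 * 20) = 0.67032
Step 3: f = 0.6 + (12.4 - 0.6) * 0.67032
Step 4: f = 0.6 + 11.8 * 0.67032
Step 5: f = 8.51 cm/hr

8.51


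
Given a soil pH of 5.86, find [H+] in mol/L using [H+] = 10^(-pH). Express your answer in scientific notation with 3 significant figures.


Step 1: [H+] = 10^(-pH)
Step 2: [H+] = 10^(-5.86)
Step 3: [H+] = 1.38e-06 mol/L

1.38e-06


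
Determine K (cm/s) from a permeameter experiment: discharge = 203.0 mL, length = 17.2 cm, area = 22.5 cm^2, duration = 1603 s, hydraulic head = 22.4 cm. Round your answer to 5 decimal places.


Step 1: K = Q * L / (A * t * h)
Step 2: Numerator = 203.0 * 17.2 = 3491.6
Step 3: Denominator = 22.5 * 1603 * 22.4 = 807912.0
Step 4: K = 3491.6 / 807912.0 = 0.00432 cm/s

0.00432


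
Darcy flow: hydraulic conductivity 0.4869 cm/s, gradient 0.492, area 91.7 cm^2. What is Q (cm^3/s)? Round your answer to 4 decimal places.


Step 1: Apply Darcy's law: Q = K * i * A
Step 2: Q = 0.4869 * 0.492 * 91.7
Step 3: Q = 21.9672 cm^3/s

21.9672


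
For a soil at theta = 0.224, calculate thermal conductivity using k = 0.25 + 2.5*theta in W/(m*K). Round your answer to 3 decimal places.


Step 1: k = 0.25 + 2.5 * theta
Step 2: k = 0.25 + 2.5 * 0.224
Step 3: k = 0.25 + 0.56
Step 4: k = 0.81 W/(m*K)

0.81


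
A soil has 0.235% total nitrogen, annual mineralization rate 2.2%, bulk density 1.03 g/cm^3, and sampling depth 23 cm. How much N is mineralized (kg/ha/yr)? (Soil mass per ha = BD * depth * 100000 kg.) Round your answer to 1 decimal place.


Step 1: Soil mass per ha = BD * depth * 100000 = 1.03 * 23 * 100000 = 2369000 kg
Step 2: Total N pool = soil mass * N%/100 = 2369000 * 0.235/100 = 5567.15 kg/ha
Step 3: N mineralized = N pool * rate%/100 = 5567.15 * 2.2/100 = 122.5 kg/ha/yr

122.5


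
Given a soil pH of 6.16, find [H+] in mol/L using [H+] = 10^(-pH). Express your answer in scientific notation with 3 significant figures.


Step 1: [H+] = 10^(-pH)
Step 2: [H+] = 10^(-6.16)
Step 3: [H+] = 6.92e-07 mol/L

6.92e-07


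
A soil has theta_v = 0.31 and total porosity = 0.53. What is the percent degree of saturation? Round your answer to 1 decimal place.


Step 1: S = 100 * theta_v / n
Step 2: S = 100 * 0.31 / 0.53
Step 3: S = 58.5%

58.5


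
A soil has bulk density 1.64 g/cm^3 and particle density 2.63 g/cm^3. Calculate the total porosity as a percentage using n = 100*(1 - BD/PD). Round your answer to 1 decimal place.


Step 1: Formula: n = 100 * (1 - BD / PD)
Step 2: n = 100 * (1 - 1.64 / 2.63)
Step 3: n = 100 * (1 - 0.62357)
Step 4: n = 37.6%

37.6


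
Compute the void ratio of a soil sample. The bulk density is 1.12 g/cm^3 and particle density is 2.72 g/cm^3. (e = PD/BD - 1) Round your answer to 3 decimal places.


Step 1: e = PD / BD - 1
Step 2: e = 2.72 / 1.12 - 1
Step 3: e = 2.42857 - 1
Step 4: e = 1.429

1.429


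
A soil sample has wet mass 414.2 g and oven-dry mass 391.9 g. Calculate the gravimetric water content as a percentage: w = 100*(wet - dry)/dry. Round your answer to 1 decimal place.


Step 1: Water mass = wet - dry = 414.2 - 391.9 = 22.3 g
Step 2: w = 100 * water mass / dry mass
Step 3: w = 100 * 22.3 / 391.9 = 5.7%

5.7


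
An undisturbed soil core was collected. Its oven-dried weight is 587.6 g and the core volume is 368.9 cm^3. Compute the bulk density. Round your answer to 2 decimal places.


Step 1: Identify the formula: BD = dry mass / volume
Step 2: Substitute values: BD = 587.6 / 368.9
Step 3: BD = 1.59 g/cm^3

1.59


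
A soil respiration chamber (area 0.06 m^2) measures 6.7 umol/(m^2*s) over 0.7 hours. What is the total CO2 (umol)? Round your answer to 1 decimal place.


Step 1: Convert time to seconds: 0.7 hr * 3600 = 2520.0 s
Step 2: Total = flux * area * time_s
Step 3: Total = 6.7 * 0.06 * 2520.0
Step 4: Total = 1013.0 umol

1013.0


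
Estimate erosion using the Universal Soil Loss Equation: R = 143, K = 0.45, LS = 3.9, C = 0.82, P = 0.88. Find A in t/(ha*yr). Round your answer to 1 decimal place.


Step 1: A = R * K * LS * C * P
Step 2: R * K = 143 * 0.45 = 64.35
Step 3: (R*K) * LS = 64.35 * 3.9 = 250.965
Step 4: * C * P = 250.965 * 0.82 * 0.88 = 181.1
Step 5: A = 181.1 t/(ha*yr)

181.1


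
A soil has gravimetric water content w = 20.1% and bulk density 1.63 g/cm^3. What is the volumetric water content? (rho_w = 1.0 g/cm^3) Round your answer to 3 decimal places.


Step 1: theta = (w / 100) * BD / rho_w
Step 2: theta = (20.1 / 100) * 1.63 / 1.0
Step 3: theta = 0.201 * 1.63
Step 4: theta = 0.328

0.328


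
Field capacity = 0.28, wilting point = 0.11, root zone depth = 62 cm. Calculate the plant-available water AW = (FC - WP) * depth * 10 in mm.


Step 1: Available water = (FC - WP) * depth * 10
Step 2: AW = (0.28 - 0.11) * 62 * 10
Step 3: AW = 0.17 * 62 * 10
Step 4: AW = 105.4 mm

105.4


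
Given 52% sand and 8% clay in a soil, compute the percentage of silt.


Step 1: sand + silt + clay = 100%
Step 2: silt = 100 - sand - clay
Step 3: silt = 100 - 52 - 8
Step 4: silt = 40%

40


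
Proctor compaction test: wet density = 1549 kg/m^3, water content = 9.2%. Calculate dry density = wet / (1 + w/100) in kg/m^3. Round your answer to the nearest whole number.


Step 1: Dry density = wet density / (1 + w/100)
Step 2: Dry density = 1549 / (1 + 9.2/100)
Step 3: Dry density = 1549 / 1.092
Step 4: Dry density = 1418 kg/m^3

1418


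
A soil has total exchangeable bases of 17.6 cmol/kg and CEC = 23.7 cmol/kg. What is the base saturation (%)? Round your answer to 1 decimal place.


Step 1: BS = 100 * (sum of bases) / CEC
Step 2: BS = 100 * 17.6 / 23.7
Step 3: BS = 74.3%

74.3


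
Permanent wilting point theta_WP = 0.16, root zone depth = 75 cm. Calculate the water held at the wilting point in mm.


Step 1: Water (mm) = theta_WP * depth * 10
Step 2: Water = 0.16 * 75 * 10
Step 3: Water = 120.0 mm

120.0


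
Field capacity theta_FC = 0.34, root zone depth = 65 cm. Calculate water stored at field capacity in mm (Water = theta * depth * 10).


Step 1: Water (mm) = theta_FC * depth (cm) * 10
Step 2: Water = 0.34 * 65 * 10
Step 3: Water = 221.0 mm

221.0


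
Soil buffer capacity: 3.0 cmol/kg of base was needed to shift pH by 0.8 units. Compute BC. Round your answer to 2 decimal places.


Step 1: BC = change in base / change in pH
Step 2: BC = 3.0 / 0.8
Step 3: BC = 3.75 cmol/(kg*pH unit)

3.75


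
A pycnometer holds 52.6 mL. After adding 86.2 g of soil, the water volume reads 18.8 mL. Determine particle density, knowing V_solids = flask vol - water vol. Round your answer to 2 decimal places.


Step 1: Volume of solids = flask volume - water volume with soil
Step 2: V_solids = 52.6 - 18.8 = 33.8 mL
Step 3: Particle density = mass / V_solids = 86.2 / 33.8 = 2.55 g/cm^3

2.55


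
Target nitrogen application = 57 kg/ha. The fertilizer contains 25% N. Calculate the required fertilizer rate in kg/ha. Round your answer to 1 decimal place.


Step 1: Fertilizer rate = target N / (N content / 100)
Step 2: Rate = 57 / (25 / 100)
Step 3: Rate = 57 / 0.25
Step 4: Rate = 228.0 kg/ha

228.0


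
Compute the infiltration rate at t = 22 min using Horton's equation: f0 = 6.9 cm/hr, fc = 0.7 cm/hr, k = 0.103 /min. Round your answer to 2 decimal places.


Step 1: f = fc + (f0 - fc) * exp(-k * t)
Step 2: exp(-0.103 * 22) = 0.103726
Step 3: f = 0.7 + (6.9 - 0.7) * 0.103726
Step 4: f = 0.7 + 6.2 * 0.103726
Step 5: f = 1.34 cm/hr

1.34


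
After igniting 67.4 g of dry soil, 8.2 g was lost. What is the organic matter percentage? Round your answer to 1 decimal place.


Step 1: OM% = 100 * LOI / sample mass
Step 2: OM = 100 * 8.2 / 67.4
Step 3: OM = 12.2%

12.2


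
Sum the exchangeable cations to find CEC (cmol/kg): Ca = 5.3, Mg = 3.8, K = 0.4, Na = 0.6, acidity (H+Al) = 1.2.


Step 1: CEC = Ca + Mg + K + Na + (H+Al)
Step 2: CEC = 5.3 + 3.8 + 0.4 + 0.6 + 1.2
Step 3: CEC = 11.3 cmol/kg

11.3


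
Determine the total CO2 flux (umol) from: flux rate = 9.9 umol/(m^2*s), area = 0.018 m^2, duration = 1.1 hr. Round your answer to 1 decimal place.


Step 1: Convert time to seconds: 1.1 hr * 3600 = 3960.0 s
Step 2: Total = flux * area * time_s
Step 3: Total = 9.9 * 0.018 * 3960.0
Step 4: Total = 705.7 umol

705.7


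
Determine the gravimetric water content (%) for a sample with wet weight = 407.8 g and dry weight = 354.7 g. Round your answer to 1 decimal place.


Step 1: Water mass = wet - dry = 407.8 - 354.7 = 53.1 g
Step 2: w = 100 * water mass / dry mass
Step 3: w = 100 * 53.1 / 354.7 = 15.0%

15.0


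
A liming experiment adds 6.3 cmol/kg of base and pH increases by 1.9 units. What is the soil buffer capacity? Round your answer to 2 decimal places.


Step 1: BC = change in base / change in pH
Step 2: BC = 6.3 / 1.9
Step 3: BC = 3.32 cmol/(kg*pH unit)

3.32


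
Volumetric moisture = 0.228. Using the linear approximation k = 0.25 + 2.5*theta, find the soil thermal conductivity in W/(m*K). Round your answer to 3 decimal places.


Step 1: k = 0.25 + 2.5 * theta
Step 2: k = 0.25 + 2.5 * 0.228
Step 3: k = 0.25 + 0.57
Step 4: k = 0.82 W/(m*K)

0.82


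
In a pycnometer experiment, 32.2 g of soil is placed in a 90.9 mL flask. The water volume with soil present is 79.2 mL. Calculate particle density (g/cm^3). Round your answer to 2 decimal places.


Step 1: Volume of solids = flask volume - water volume with soil
Step 2: V_solids = 90.9 - 79.2 = 11.7 mL
Step 3: Particle density = mass / V_solids = 32.2 / 11.7 = 2.75 g/cm^3

2.75


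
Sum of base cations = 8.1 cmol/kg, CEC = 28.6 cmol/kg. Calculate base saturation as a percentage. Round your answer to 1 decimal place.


Step 1: BS = 100 * (sum of bases) / CEC
Step 2: BS = 100 * 8.1 / 28.6
Step 3: BS = 28.3%

28.3


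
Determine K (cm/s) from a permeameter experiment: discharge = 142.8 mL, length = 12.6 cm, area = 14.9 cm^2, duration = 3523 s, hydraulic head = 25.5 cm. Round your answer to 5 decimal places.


Step 1: K = Q * L / (A * t * h)
Step 2: Numerator = 142.8 * 12.6 = 1799.28
Step 3: Denominator = 14.9 * 3523 * 25.5 = 1338563.85
Step 4: K = 1799.28 / 1338563.85 = 0.00134 cm/s

0.00134


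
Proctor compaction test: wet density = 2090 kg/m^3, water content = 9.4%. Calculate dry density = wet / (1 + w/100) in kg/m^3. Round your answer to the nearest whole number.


Step 1: Dry density = wet density / (1 + w/100)
Step 2: Dry density = 2090 / (1 + 9.4/100)
Step 3: Dry density = 2090 / 1.094
Step 4: Dry density = 1910 kg/m^3

1910


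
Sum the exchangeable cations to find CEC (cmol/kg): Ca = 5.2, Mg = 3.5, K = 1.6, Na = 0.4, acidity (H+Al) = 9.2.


Step 1: CEC = Ca + Mg + K + Na + (H+Al)
Step 2: CEC = 5.2 + 3.5 + 1.6 + 0.4 + 9.2
Step 3: CEC = 19.9 cmol/kg

19.9


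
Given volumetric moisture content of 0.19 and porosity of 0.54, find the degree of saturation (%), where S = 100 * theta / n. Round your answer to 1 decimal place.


Step 1: S = 100 * theta_v / n
Step 2: S = 100 * 0.19 / 0.54
Step 3: S = 35.2%

35.2


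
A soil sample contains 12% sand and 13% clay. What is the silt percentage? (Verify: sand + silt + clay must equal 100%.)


Step 1: sand + silt + clay = 100%
Step 2: silt = 100 - sand - clay
Step 3: silt = 100 - 12 - 13
Step 4: silt = 75%

75


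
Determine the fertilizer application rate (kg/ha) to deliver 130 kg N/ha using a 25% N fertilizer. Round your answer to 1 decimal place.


Step 1: Fertilizer rate = target N / (N content / 100)
Step 2: Rate = 130 / (25 / 100)
Step 3: Rate = 130 / 0.25
Step 4: Rate = 520.0 kg/ha

520.0


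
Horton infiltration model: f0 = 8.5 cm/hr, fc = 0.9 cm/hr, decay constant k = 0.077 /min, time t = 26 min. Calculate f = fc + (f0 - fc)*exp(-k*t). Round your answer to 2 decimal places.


Step 1: f = fc + (f0 - fc) * exp(-k * t)
Step 2: exp(-0.077 * 26) = 0.135065
Step 3: f = 0.9 + (8.5 - 0.9) * 0.135065
Step 4: f = 0.9 + 7.6 * 0.135065
Step 5: f = 1.93 cm/hr

1.93


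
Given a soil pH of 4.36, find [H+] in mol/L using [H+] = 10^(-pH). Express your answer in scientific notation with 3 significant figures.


Step 1: [H+] = 10^(-pH)
Step 2: [H+] = 10^(-4.36)
Step 3: [H+] = 4.37e-05 mol/L

4.37e-05


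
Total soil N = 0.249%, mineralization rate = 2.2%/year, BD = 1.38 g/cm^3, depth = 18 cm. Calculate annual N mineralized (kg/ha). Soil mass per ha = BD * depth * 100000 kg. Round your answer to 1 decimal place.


Step 1: Soil mass per ha = BD * depth * 100000 = 1.38 * 18 * 100000 = 2484000 kg
Step 2: Total N pool = soil mass * N%/100 = 2484000 * 0.249/100 = 6185.16 kg/ha
Step 3: N mineralized = N pool * rate%/100 = 6185.16 * 2.2/100 = 136.1 kg/ha/yr

136.1


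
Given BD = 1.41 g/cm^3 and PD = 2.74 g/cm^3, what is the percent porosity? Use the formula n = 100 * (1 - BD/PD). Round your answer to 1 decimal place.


Step 1: Formula: n = 100 * (1 - BD / PD)
Step 2: n = 100 * (1 - 1.41 / 2.74)
Step 3: n = 100 * (1 - 0.5146)
Step 4: n = 48.5%

48.5


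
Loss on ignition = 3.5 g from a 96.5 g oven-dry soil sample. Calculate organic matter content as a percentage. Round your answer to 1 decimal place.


Step 1: OM% = 100 * LOI / sample mass
Step 2: OM = 100 * 3.5 / 96.5
Step 3: OM = 3.6%

3.6
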